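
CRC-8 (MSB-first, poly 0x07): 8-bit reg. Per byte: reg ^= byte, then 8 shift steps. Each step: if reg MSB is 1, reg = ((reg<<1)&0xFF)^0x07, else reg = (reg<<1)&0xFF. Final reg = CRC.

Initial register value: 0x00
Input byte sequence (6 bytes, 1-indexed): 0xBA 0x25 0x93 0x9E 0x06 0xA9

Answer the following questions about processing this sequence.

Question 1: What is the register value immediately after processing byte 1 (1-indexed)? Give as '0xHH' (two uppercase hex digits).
Answer: 0x2F

Derivation:
After byte 1 (0xBA): reg=0x2F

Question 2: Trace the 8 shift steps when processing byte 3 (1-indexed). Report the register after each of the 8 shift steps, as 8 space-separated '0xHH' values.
Answer: 0x4D 0x9A 0x33 0x66 0xCC 0x9F 0x39 0x72

Derivation:
After byte 1 (0xBA): reg=0x2F
After byte 2 (0x25): reg=0x36
Register before byte 3: 0x36
After XOR with byte 0x93: 0xA5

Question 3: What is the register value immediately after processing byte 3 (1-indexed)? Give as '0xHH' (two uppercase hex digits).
Answer: 0x72

Derivation:
After byte 1 (0xBA): reg=0x2F
After byte 2 (0x25): reg=0x36
After byte 3 (0x93): reg=0x72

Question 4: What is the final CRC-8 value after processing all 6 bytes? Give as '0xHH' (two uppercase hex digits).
After byte 1 (0xBA): reg=0x2F
After byte 2 (0x25): reg=0x36
After byte 3 (0x93): reg=0x72
After byte 4 (0x9E): reg=0x8A
After byte 5 (0x06): reg=0xAD
After byte 6 (0xA9): reg=0x1C

Answer: 0x1C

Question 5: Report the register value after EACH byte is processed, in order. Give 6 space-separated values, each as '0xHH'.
0x2F 0x36 0x72 0x8A 0xAD 0x1C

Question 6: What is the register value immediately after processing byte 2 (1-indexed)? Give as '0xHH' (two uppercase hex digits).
Answer: 0x36

Derivation:
After byte 1 (0xBA): reg=0x2F
After byte 2 (0x25): reg=0x36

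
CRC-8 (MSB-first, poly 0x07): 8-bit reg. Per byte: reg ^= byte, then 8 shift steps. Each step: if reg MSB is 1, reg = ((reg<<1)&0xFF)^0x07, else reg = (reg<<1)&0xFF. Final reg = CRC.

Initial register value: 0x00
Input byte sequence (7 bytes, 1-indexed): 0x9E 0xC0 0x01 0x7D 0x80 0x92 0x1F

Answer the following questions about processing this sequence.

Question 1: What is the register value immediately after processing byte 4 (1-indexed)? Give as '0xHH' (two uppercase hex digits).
Answer: 0x7E

Derivation:
After byte 1 (0x9E): reg=0xD3
After byte 2 (0xC0): reg=0x79
After byte 3 (0x01): reg=0x6F
After byte 4 (0x7D): reg=0x7E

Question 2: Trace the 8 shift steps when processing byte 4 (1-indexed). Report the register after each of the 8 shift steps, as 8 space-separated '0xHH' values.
Answer: 0x24 0x48 0x90 0x27 0x4E 0x9C 0x3F 0x7E

Derivation:
After byte 1 (0x9E): reg=0xD3
After byte 2 (0xC0): reg=0x79
After byte 3 (0x01): reg=0x6F
Register before byte 4: 0x6F
After XOR with byte 0x7D: 0x12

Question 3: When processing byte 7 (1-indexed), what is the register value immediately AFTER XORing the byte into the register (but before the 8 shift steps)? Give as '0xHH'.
Register before byte 7: 0x35
Byte 7: 0x1F
0x35 XOR 0x1F = 0x2A

Answer: 0x2A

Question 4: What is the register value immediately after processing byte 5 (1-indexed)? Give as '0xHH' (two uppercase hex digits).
Answer: 0xF4

Derivation:
After byte 1 (0x9E): reg=0xD3
After byte 2 (0xC0): reg=0x79
After byte 3 (0x01): reg=0x6F
After byte 4 (0x7D): reg=0x7E
After byte 5 (0x80): reg=0xF4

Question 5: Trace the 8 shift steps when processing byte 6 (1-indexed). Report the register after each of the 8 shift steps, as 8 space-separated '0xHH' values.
Answer: 0xCC 0x9F 0x39 0x72 0xE4 0xCF 0x99 0x35

Derivation:
After byte 1 (0x9E): reg=0xD3
After byte 2 (0xC0): reg=0x79
After byte 3 (0x01): reg=0x6F
After byte 4 (0x7D): reg=0x7E
After byte 5 (0x80): reg=0xF4
Register before byte 6: 0xF4
After XOR with byte 0x92: 0x66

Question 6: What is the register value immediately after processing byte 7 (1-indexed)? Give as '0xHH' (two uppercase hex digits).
Answer: 0xD6

Derivation:
After byte 1 (0x9E): reg=0xD3
After byte 2 (0xC0): reg=0x79
After byte 3 (0x01): reg=0x6F
After byte 4 (0x7D): reg=0x7E
After byte 5 (0x80): reg=0xF4
After byte 6 (0x92): reg=0x35
After byte 7 (0x1F): reg=0xD6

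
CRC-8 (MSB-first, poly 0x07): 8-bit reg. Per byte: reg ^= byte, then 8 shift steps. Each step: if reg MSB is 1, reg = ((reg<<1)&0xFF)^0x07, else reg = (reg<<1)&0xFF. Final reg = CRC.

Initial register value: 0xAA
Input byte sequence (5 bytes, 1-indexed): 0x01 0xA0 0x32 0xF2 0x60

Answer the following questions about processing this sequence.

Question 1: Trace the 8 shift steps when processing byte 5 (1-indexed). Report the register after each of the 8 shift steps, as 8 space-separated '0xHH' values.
After byte 1 (0x01): reg=0x58
After byte 2 (0xA0): reg=0xE6
After byte 3 (0x32): reg=0x22
After byte 4 (0xF2): reg=0x3E
Register before byte 5: 0x3E
After XOR with byte 0x60: 0x5E

Answer: 0xBC 0x7F 0xFE 0xFB 0xF1 0xE5 0xCD 0x9D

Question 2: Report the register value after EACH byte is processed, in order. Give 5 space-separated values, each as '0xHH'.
0x58 0xE6 0x22 0x3E 0x9D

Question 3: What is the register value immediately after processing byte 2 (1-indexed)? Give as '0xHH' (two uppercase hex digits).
After byte 1 (0x01): reg=0x58
After byte 2 (0xA0): reg=0xE6

Answer: 0xE6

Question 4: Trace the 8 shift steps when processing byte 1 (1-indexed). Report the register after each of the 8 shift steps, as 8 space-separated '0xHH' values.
Answer: 0x51 0xA2 0x43 0x86 0x0B 0x16 0x2C 0x58

Derivation:
Register before byte 1: 0xAA
After XOR with byte 0x01: 0xAB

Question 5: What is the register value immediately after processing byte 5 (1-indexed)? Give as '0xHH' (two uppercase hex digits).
Answer: 0x9D

Derivation:
After byte 1 (0x01): reg=0x58
After byte 2 (0xA0): reg=0xE6
After byte 3 (0x32): reg=0x22
After byte 4 (0xF2): reg=0x3E
After byte 5 (0x60): reg=0x9D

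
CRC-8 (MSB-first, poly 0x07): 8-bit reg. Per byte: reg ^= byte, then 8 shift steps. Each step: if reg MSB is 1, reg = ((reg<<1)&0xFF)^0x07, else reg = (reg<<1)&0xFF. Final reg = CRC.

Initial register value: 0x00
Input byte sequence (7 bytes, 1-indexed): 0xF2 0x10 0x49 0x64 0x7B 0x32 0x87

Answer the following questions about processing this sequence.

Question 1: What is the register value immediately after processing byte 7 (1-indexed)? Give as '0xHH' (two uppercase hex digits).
After byte 1 (0xF2): reg=0xD0
After byte 2 (0x10): reg=0x4E
After byte 3 (0x49): reg=0x15
After byte 4 (0x64): reg=0x50
After byte 5 (0x7B): reg=0xD1
After byte 6 (0x32): reg=0xA7
After byte 7 (0x87): reg=0xE0

Answer: 0xE0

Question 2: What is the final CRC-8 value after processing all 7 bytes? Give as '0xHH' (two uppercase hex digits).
Answer: 0xE0

Derivation:
After byte 1 (0xF2): reg=0xD0
After byte 2 (0x10): reg=0x4E
After byte 3 (0x49): reg=0x15
After byte 4 (0x64): reg=0x50
After byte 5 (0x7B): reg=0xD1
After byte 6 (0x32): reg=0xA7
After byte 7 (0x87): reg=0xE0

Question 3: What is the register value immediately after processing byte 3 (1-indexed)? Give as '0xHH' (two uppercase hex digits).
Answer: 0x15

Derivation:
After byte 1 (0xF2): reg=0xD0
After byte 2 (0x10): reg=0x4E
After byte 3 (0x49): reg=0x15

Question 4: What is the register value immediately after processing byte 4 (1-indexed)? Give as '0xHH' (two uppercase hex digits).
After byte 1 (0xF2): reg=0xD0
After byte 2 (0x10): reg=0x4E
After byte 3 (0x49): reg=0x15
After byte 4 (0x64): reg=0x50

Answer: 0x50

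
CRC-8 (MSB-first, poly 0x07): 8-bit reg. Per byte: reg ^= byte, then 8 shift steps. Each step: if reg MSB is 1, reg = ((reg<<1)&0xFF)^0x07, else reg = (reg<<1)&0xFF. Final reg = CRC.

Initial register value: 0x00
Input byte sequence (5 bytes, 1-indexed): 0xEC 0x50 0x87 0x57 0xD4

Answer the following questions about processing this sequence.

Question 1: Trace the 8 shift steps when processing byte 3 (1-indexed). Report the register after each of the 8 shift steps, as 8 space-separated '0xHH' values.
Answer: 0x19 0x32 0x64 0xC8 0x97 0x29 0x52 0xA4

Derivation:
After byte 1 (0xEC): reg=0x8A
After byte 2 (0x50): reg=0x08
Register before byte 3: 0x08
After XOR with byte 0x87: 0x8F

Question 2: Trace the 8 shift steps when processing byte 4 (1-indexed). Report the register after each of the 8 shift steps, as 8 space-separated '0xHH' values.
Answer: 0xE1 0xC5 0x8D 0x1D 0x3A 0x74 0xE8 0xD7

Derivation:
After byte 1 (0xEC): reg=0x8A
After byte 2 (0x50): reg=0x08
After byte 3 (0x87): reg=0xA4
Register before byte 4: 0xA4
After XOR with byte 0x57: 0xF3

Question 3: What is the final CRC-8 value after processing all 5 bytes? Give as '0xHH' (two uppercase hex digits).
Answer: 0x09

Derivation:
After byte 1 (0xEC): reg=0x8A
After byte 2 (0x50): reg=0x08
After byte 3 (0x87): reg=0xA4
After byte 4 (0x57): reg=0xD7
After byte 5 (0xD4): reg=0x09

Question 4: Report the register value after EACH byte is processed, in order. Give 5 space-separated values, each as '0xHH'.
0x8A 0x08 0xA4 0xD7 0x09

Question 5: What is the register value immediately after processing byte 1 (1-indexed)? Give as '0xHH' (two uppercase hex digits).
After byte 1 (0xEC): reg=0x8A

Answer: 0x8A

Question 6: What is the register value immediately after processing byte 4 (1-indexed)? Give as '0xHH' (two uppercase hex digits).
Answer: 0xD7

Derivation:
After byte 1 (0xEC): reg=0x8A
After byte 2 (0x50): reg=0x08
After byte 3 (0x87): reg=0xA4
After byte 4 (0x57): reg=0xD7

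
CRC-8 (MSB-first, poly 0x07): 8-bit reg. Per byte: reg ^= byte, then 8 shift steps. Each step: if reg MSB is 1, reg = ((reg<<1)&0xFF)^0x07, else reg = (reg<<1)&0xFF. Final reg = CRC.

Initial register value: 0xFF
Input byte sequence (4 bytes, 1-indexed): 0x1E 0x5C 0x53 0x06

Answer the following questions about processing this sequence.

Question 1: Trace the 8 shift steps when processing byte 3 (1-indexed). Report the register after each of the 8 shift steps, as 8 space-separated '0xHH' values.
Answer: 0x2B 0x56 0xAC 0x5F 0xBE 0x7B 0xF6 0xEB

Derivation:
After byte 1 (0x1E): reg=0xA9
After byte 2 (0x5C): reg=0xC5
Register before byte 3: 0xC5
After XOR with byte 0x53: 0x96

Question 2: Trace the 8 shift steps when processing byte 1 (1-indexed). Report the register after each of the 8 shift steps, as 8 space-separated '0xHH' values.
Answer: 0xC5 0x8D 0x1D 0x3A 0x74 0xE8 0xD7 0xA9

Derivation:
Register before byte 1: 0xFF
After XOR with byte 0x1E: 0xE1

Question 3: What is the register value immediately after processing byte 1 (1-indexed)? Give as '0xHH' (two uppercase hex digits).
After byte 1 (0x1E): reg=0xA9

Answer: 0xA9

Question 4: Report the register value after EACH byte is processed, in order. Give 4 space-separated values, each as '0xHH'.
0xA9 0xC5 0xEB 0x8D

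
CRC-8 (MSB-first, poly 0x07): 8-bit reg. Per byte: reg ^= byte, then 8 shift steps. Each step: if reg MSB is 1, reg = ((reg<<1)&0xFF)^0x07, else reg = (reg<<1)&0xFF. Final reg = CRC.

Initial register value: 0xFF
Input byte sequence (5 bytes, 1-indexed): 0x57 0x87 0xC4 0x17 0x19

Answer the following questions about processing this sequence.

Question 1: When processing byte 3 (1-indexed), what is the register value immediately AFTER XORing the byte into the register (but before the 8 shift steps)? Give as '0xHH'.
Answer: 0xE8

Derivation:
Register before byte 3: 0x2C
Byte 3: 0xC4
0x2C XOR 0xC4 = 0xE8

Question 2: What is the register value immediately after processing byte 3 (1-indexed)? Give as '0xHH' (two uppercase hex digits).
After byte 1 (0x57): reg=0x51
After byte 2 (0x87): reg=0x2C
After byte 3 (0xC4): reg=0x96

Answer: 0x96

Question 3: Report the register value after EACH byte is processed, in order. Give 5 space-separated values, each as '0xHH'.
0x51 0x2C 0x96 0x8E 0xEC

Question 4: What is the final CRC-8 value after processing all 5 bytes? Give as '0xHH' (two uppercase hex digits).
Answer: 0xEC

Derivation:
After byte 1 (0x57): reg=0x51
After byte 2 (0x87): reg=0x2C
After byte 3 (0xC4): reg=0x96
After byte 4 (0x17): reg=0x8E
After byte 5 (0x19): reg=0xEC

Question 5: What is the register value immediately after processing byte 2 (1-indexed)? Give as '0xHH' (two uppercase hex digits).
After byte 1 (0x57): reg=0x51
After byte 2 (0x87): reg=0x2C

Answer: 0x2C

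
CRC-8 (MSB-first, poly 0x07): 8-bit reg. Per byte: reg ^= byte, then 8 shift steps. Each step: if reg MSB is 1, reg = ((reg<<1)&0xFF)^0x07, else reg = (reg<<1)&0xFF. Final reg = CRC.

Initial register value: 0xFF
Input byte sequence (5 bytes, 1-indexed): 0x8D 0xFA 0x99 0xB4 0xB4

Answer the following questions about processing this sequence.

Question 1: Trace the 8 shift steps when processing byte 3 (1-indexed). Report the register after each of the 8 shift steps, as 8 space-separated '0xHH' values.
After byte 1 (0x8D): reg=0x59
After byte 2 (0xFA): reg=0x60
Register before byte 3: 0x60
After XOR with byte 0x99: 0xF9

Answer: 0xF5 0xED 0xDD 0xBD 0x7D 0xFA 0xF3 0xE1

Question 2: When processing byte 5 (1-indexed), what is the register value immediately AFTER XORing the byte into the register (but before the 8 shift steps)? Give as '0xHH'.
Register before byte 5: 0xAC
Byte 5: 0xB4
0xAC XOR 0xB4 = 0x18

Answer: 0x18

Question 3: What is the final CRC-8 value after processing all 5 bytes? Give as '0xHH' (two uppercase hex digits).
Answer: 0x48

Derivation:
After byte 1 (0x8D): reg=0x59
After byte 2 (0xFA): reg=0x60
After byte 3 (0x99): reg=0xE1
After byte 4 (0xB4): reg=0xAC
After byte 5 (0xB4): reg=0x48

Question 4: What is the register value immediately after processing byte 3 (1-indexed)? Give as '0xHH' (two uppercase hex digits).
After byte 1 (0x8D): reg=0x59
After byte 2 (0xFA): reg=0x60
After byte 3 (0x99): reg=0xE1

Answer: 0xE1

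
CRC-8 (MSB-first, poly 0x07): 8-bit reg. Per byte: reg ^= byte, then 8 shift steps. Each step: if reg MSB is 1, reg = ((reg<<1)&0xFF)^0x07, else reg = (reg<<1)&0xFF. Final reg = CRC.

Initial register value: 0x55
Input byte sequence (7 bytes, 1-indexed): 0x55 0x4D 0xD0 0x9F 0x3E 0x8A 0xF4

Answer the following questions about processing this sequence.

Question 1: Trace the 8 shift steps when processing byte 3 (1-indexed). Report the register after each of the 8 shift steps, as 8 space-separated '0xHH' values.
Answer: 0x68 0xD0 0xA7 0x49 0x92 0x23 0x46 0x8C

Derivation:
After byte 1 (0x55): reg=0x00
After byte 2 (0x4D): reg=0xE4
Register before byte 3: 0xE4
After XOR with byte 0xD0: 0x34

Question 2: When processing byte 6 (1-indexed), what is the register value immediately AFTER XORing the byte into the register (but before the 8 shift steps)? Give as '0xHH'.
Answer: 0x58

Derivation:
Register before byte 6: 0xD2
Byte 6: 0x8A
0xD2 XOR 0x8A = 0x58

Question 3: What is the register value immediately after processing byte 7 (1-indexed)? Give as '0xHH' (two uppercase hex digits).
After byte 1 (0x55): reg=0x00
After byte 2 (0x4D): reg=0xE4
After byte 3 (0xD0): reg=0x8C
After byte 4 (0x9F): reg=0x79
After byte 5 (0x3E): reg=0xD2
After byte 6 (0x8A): reg=0x8F
After byte 7 (0xF4): reg=0x66

Answer: 0x66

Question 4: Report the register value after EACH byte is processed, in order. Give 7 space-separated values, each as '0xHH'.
0x00 0xE4 0x8C 0x79 0xD2 0x8F 0x66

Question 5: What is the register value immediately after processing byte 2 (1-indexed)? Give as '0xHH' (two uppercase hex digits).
Answer: 0xE4

Derivation:
After byte 1 (0x55): reg=0x00
After byte 2 (0x4D): reg=0xE4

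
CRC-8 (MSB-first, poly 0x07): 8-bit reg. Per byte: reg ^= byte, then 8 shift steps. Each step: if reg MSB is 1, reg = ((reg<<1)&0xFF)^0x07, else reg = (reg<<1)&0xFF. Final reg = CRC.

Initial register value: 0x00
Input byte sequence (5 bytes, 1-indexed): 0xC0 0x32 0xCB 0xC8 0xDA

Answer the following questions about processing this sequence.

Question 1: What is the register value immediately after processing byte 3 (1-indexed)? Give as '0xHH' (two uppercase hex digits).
After byte 1 (0xC0): reg=0x4E
After byte 2 (0x32): reg=0x73
After byte 3 (0xCB): reg=0x21

Answer: 0x21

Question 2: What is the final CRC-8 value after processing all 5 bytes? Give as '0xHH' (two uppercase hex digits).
Answer: 0xF6

Derivation:
After byte 1 (0xC0): reg=0x4E
After byte 2 (0x32): reg=0x73
After byte 3 (0xCB): reg=0x21
After byte 4 (0xC8): reg=0x91
After byte 5 (0xDA): reg=0xF6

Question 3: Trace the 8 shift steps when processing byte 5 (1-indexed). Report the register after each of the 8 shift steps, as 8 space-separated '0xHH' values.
Answer: 0x96 0x2B 0x56 0xAC 0x5F 0xBE 0x7B 0xF6

Derivation:
After byte 1 (0xC0): reg=0x4E
After byte 2 (0x32): reg=0x73
After byte 3 (0xCB): reg=0x21
After byte 4 (0xC8): reg=0x91
Register before byte 5: 0x91
After XOR with byte 0xDA: 0x4B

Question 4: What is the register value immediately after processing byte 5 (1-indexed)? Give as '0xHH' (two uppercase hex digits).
After byte 1 (0xC0): reg=0x4E
After byte 2 (0x32): reg=0x73
After byte 3 (0xCB): reg=0x21
After byte 4 (0xC8): reg=0x91
After byte 5 (0xDA): reg=0xF6

Answer: 0xF6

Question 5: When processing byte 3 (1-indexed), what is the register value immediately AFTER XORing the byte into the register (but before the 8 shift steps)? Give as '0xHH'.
Answer: 0xB8

Derivation:
Register before byte 3: 0x73
Byte 3: 0xCB
0x73 XOR 0xCB = 0xB8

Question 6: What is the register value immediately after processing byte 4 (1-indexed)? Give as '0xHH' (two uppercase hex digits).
After byte 1 (0xC0): reg=0x4E
After byte 2 (0x32): reg=0x73
After byte 3 (0xCB): reg=0x21
After byte 4 (0xC8): reg=0x91

Answer: 0x91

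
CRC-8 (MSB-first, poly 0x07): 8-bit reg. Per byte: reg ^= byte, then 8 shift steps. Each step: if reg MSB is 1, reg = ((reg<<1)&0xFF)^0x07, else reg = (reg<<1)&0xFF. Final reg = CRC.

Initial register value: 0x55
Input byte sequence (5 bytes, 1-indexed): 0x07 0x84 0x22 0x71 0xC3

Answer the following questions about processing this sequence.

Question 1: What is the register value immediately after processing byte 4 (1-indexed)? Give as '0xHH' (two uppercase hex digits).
Answer: 0xA4

Derivation:
After byte 1 (0x07): reg=0xB9
After byte 2 (0x84): reg=0xB3
After byte 3 (0x22): reg=0xFE
After byte 4 (0x71): reg=0xA4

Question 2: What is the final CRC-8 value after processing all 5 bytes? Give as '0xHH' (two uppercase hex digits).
After byte 1 (0x07): reg=0xB9
After byte 2 (0x84): reg=0xB3
After byte 3 (0x22): reg=0xFE
After byte 4 (0x71): reg=0xA4
After byte 5 (0xC3): reg=0x32

Answer: 0x32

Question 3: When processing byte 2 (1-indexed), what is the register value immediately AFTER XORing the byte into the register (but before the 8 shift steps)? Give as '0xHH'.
Register before byte 2: 0xB9
Byte 2: 0x84
0xB9 XOR 0x84 = 0x3D

Answer: 0x3D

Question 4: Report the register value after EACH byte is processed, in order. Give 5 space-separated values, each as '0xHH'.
0xB9 0xB3 0xFE 0xA4 0x32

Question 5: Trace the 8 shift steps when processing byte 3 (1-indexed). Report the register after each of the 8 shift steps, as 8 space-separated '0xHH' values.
Answer: 0x25 0x4A 0x94 0x2F 0x5E 0xBC 0x7F 0xFE

Derivation:
After byte 1 (0x07): reg=0xB9
After byte 2 (0x84): reg=0xB3
Register before byte 3: 0xB3
After XOR with byte 0x22: 0x91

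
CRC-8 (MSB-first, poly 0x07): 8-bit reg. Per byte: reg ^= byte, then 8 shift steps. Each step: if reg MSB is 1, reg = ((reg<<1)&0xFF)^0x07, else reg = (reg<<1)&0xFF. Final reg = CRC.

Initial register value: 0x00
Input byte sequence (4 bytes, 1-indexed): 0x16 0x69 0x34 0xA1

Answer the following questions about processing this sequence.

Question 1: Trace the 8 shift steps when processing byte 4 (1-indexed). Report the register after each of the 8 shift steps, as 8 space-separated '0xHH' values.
After byte 1 (0x16): reg=0x62
After byte 2 (0x69): reg=0x31
After byte 3 (0x34): reg=0x1B
Register before byte 4: 0x1B
After XOR with byte 0xA1: 0xBA

Answer: 0x73 0xE6 0xCB 0x91 0x25 0x4A 0x94 0x2F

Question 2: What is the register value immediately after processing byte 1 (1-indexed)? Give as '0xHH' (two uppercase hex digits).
After byte 1 (0x16): reg=0x62

Answer: 0x62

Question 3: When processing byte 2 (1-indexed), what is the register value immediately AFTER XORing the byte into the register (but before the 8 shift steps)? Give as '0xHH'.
Answer: 0x0B

Derivation:
Register before byte 2: 0x62
Byte 2: 0x69
0x62 XOR 0x69 = 0x0B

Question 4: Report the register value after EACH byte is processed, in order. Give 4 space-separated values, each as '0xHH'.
0x62 0x31 0x1B 0x2F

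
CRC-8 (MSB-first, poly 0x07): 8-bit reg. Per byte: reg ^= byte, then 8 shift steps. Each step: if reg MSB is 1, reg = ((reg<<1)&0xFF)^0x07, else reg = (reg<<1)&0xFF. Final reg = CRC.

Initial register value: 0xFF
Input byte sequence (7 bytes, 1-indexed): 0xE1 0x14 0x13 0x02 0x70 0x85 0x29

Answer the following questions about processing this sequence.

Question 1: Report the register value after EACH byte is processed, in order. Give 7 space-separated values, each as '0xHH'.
0x5A 0xED 0xF4 0xCC 0x3D 0x21 0x38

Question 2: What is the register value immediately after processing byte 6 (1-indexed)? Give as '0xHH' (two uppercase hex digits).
After byte 1 (0xE1): reg=0x5A
After byte 2 (0x14): reg=0xED
After byte 3 (0x13): reg=0xF4
After byte 4 (0x02): reg=0xCC
After byte 5 (0x70): reg=0x3D
After byte 6 (0x85): reg=0x21

Answer: 0x21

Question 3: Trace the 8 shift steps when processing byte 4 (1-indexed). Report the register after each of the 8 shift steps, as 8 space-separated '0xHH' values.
After byte 1 (0xE1): reg=0x5A
After byte 2 (0x14): reg=0xED
After byte 3 (0x13): reg=0xF4
Register before byte 4: 0xF4
After XOR with byte 0x02: 0xF6

Answer: 0xEB 0xD1 0xA5 0x4D 0x9A 0x33 0x66 0xCC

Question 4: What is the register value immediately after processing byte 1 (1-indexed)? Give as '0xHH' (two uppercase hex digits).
After byte 1 (0xE1): reg=0x5A

Answer: 0x5A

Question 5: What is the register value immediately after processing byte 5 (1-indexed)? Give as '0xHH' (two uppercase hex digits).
Answer: 0x3D

Derivation:
After byte 1 (0xE1): reg=0x5A
After byte 2 (0x14): reg=0xED
After byte 3 (0x13): reg=0xF4
After byte 4 (0x02): reg=0xCC
After byte 5 (0x70): reg=0x3D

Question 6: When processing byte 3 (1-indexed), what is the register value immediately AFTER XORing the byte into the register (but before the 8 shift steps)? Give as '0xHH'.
Answer: 0xFE

Derivation:
Register before byte 3: 0xED
Byte 3: 0x13
0xED XOR 0x13 = 0xFE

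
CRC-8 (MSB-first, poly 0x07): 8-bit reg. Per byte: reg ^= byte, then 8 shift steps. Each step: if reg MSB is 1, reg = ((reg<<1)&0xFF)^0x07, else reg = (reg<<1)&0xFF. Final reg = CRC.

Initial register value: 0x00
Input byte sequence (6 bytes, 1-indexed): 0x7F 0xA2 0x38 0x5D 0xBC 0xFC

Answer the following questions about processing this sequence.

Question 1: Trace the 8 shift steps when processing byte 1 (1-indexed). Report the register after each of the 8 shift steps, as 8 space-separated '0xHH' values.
Answer: 0xFE 0xFB 0xF1 0xE5 0xCD 0x9D 0x3D 0x7A

Derivation:
Register before byte 1: 0x00
After XOR with byte 0x7F: 0x7F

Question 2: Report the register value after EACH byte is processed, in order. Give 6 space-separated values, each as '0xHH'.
0x7A 0x06 0xBA 0xBB 0x15 0x91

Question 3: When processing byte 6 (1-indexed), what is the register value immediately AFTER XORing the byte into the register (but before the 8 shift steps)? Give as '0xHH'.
Answer: 0xE9

Derivation:
Register before byte 6: 0x15
Byte 6: 0xFC
0x15 XOR 0xFC = 0xE9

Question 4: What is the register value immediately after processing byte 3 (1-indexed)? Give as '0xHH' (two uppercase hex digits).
After byte 1 (0x7F): reg=0x7A
After byte 2 (0xA2): reg=0x06
After byte 3 (0x38): reg=0xBA

Answer: 0xBA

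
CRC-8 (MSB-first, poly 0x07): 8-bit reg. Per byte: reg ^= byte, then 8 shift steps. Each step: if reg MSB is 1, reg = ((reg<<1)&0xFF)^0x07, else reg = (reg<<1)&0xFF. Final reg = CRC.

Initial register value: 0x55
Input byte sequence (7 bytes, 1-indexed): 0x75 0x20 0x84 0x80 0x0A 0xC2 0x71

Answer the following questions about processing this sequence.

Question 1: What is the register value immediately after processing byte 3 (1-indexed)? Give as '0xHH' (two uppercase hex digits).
After byte 1 (0x75): reg=0xE0
After byte 2 (0x20): reg=0x4E
After byte 3 (0x84): reg=0x78

Answer: 0x78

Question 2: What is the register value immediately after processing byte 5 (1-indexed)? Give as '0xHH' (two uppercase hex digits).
After byte 1 (0x75): reg=0xE0
After byte 2 (0x20): reg=0x4E
After byte 3 (0x84): reg=0x78
After byte 4 (0x80): reg=0xE6
After byte 5 (0x0A): reg=0x8A

Answer: 0x8A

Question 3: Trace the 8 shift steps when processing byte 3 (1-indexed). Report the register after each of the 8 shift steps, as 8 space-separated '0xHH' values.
After byte 1 (0x75): reg=0xE0
After byte 2 (0x20): reg=0x4E
Register before byte 3: 0x4E
After XOR with byte 0x84: 0xCA

Answer: 0x93 0x21 0x42 0x84 0x0F 0x1E 0x3C 0x78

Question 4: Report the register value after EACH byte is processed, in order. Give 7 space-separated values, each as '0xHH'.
0xE0 0x4E 0x78 0xE6 0x8A 0xFF 0xA3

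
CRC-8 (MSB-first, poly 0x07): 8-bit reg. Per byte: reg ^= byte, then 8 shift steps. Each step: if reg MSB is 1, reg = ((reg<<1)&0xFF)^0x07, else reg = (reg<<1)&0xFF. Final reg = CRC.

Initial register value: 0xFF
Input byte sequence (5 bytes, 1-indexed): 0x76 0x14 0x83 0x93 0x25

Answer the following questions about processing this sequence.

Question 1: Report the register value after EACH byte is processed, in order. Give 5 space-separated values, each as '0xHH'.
0xB6 0x67 0xB2 0xE7 0x40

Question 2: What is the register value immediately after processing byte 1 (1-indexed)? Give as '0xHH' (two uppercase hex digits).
Answer: 0xB6

Derivation:
After byte 1 (0x76): reg=0xB6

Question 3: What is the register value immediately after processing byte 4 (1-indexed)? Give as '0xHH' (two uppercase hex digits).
After byte 1 (0x76): reg=0xB6
After byte 2 (0x14): reg=0x67
After byte 3 (0x83): reg=0xB2
After byte 4 (0x93): reg=0xE7

Answer: 0xE7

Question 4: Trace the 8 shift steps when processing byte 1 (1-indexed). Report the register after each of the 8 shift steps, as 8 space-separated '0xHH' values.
Answer: 0x15 0x2A 0x54 0xA8 0x57 0xAE 0x5B 0xB6

Derivation:
Register before byte 1: 0xFF
After XOR with byte 0x76: 0x89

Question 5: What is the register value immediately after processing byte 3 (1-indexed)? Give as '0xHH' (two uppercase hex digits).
Answer: 0xB2

Derivation:
After byte 1 (0x76): reg=0xB6
After byte 2 (0x14): reg=0x67
After byte 3 (0x83): reg=0xB2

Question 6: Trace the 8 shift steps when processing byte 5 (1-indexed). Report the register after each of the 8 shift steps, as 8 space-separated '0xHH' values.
After byte 1 (0x76): reg=0xB6
After byte 2 (0x14): reg=0x67
After byte 3 (0x83): reg=0xB2
After byte 4 (0x93): reg=0xE7
Register before byte 5: 0xE7
After XOR with byte 0x25: 0xC2

Answer: 0x83 0x01 0x02 0x04 0x08 0x10 0x20 0x40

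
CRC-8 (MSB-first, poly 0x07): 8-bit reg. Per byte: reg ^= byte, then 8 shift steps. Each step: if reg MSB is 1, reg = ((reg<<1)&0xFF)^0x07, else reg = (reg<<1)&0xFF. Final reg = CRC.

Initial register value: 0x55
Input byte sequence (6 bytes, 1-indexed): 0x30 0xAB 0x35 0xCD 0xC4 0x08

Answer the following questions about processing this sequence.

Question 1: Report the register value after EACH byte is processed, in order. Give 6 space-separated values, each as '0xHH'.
0x3C 0xEC 0x01 0x6A 0x43 0xF6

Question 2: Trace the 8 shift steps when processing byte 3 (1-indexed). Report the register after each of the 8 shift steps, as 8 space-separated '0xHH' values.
Answer: 0xB5 0x6D 0xDA 0xB3 0x61 0xC2 0x83 0x01

Derivation:
After byte 1 (0x30): reg=0x3C
After byte 2 (0xAB): reg=0xEC
Register before byte 3: 0xEC
After XOR with byte 0x35: 0xD9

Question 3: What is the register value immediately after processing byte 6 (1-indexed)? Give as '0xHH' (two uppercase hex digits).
Answer: 0xF6

Derivation:
After byte 1 (0x30): reg=0x3C
After byte 2 (0xAB): reg=0xEC
After byte 3 (0x35): reg=0x01
After byte 4 (0xCD): reg=0x6A
After byte 5 (0xC4): reg=0x43
After byte 6 (0x08): reg=0xF6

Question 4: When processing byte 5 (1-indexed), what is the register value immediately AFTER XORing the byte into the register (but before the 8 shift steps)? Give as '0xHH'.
Register before byte 5: 0x6A
Byte 5: 0xC4
0x6A XOR 0xC4 = 0xAE

Answer: 0xAE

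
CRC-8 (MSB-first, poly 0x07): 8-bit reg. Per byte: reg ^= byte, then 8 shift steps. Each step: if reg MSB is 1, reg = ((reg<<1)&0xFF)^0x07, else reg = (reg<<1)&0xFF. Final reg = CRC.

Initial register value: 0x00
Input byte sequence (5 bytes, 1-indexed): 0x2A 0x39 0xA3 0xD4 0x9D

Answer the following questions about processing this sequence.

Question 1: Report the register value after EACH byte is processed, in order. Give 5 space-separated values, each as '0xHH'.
0xD6 0x83 0xE0 0x8C 0x77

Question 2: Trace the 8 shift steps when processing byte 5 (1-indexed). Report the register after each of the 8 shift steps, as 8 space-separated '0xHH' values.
Answer: 0x22 0x44 0x88 0x17 0x2E 0x5C 0xB8 0x77

Derivation:
After byte 1 (0x2A): reg=0xD6
After byte 2 (0x39): reg=0x83
After byte 3 (0xA3): reg=0xE0
After byte 4 (0xD4): reg=0x8C
Register before byte 5: 0x8C
After XOR with byte 0x9D: 0x11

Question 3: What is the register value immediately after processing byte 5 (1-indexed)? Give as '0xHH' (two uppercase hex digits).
Answer: 0x77

Derivation:
After byte 1 (0x2A): reg=0xD6
After byte 2 (0x39): reg=0x83
After byte 3 (0xA3): reg=0xE0
After byte 4 (0xD4): reg=0x8C
After byte 5 (0x9D): reg=0x77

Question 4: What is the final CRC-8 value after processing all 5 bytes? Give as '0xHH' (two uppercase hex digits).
Answer: 0x77

Derivation:
After byte 1 (0x2A): reg=0xD6
After byte 2 (0x39): reg=0x83
After byte 3 (0xA3): reg=0xE0
After byte 4 (0xD4): reg=0x8C
After byte 5 (0x9D): reg=0x77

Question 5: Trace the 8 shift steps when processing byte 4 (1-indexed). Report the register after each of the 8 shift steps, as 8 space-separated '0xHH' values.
Answer: 0x68 0xD0 0xA7 0x49 0x92 0x23 0x46 0x8C

Derivation:
After byte 1 (0x2A): reg=0xD6
After byte 2 (0x39): reg=0x83
After byte 3 (0xA3): reg=0xE0
Register before byte 4: 0xE0
After XOR with byte 0xD4: 0x34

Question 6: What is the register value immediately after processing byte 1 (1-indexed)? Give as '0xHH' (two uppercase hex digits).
Answer: 0xD6

Derivation:
After byte 1 (0x2A): reg=0xD6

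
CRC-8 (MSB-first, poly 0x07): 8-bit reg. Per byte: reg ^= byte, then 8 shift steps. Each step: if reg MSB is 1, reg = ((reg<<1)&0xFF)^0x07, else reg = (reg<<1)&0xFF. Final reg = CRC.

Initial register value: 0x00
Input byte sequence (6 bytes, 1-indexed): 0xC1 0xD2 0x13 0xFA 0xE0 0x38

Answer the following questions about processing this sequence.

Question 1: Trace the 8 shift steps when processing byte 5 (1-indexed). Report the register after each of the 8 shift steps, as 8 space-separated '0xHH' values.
After byte 1 (0xC1): reg=0x49
After byte 2 (0xD2): reg=0xC8
After byte 3 (0x13): reg=0x0F
After byte 4 (0xFA): reg=0xC5
Register before byte 5: 0xC5
After XOR with byte 0xE0: 0x25

Answer: 0x4A 0x94 0x2F 0x5E 0xBC 0x7F 0xFE 0xFB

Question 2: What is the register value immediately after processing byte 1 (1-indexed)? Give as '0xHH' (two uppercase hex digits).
Answer: 0x49

Derivation:
After byte 1 (0xC1): reg=0x49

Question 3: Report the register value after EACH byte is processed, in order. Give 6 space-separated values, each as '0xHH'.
0x49 0xC8 0x0F 0xC5 0xFB 0x47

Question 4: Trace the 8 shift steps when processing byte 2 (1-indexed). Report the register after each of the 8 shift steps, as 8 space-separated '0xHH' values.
Answer: 0x31 0x62 0xC4 0x8F 0x19 0x32 0x64 0xC8

Derivation:
After byte 1 (0xC1): reg=0x49
Register before byte 2: 0x49
After XOR with byte 0xD2: 0x9B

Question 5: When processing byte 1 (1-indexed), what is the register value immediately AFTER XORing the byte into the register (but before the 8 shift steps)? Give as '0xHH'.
Register before byte 1: 0x00
Byte 1: 0xC1
0x00 XOR 0xC1 = 0xC1

Answer: 0xC1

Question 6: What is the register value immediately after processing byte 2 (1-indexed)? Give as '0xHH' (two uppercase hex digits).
After byte 1 (0xC1): reg=0x49
After byte 2 (0xD2): reg=0xC8

Answer: 0xC8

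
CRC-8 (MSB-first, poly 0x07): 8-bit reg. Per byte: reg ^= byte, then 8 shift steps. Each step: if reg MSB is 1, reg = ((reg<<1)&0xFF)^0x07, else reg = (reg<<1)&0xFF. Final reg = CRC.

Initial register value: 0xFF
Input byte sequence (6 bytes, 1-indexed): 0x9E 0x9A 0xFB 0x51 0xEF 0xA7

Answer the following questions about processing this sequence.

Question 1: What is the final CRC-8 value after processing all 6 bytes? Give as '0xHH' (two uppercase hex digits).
After byte 1 (0x9E): reg=0x20
After byte 2 (0x9A): reg=0x2F
After byte 3 (0xFB): reg=0x22
After byte 4 (0x51): reg=0x5E
After byte 5 (0xEF): reg=0x1E
After byte 6 (0xA7): reg=0x26

Answer: 0x26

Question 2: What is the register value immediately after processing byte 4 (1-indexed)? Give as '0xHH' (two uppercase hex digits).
Answer: 0x5E

Derivation:
After byte 1 (0x9E): reg=0x20
After byte 2 (0x9A): reg=0x2F
After byte 3 (0xFB): reg=0x22
After byte 4 (0x51): reg=0x5E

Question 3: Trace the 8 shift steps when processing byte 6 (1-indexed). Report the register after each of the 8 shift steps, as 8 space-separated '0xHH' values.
Answer: 0x75 0xEA 0xD3 0xA1 0x45 0x8A 0x13 0x26

Derivation:
After byte 1 (0x9E): reg=0x20
After byte 2 (0x9A): reg=0x2F
After byte 3 (0xFB): reg=0x22
After byte 4 (0x51): reg=0x5E
After byte 5 (0xEF): reg=0x1E
Register before byte 6: 0x1E
After XOR with byte 0xA7: 0xB9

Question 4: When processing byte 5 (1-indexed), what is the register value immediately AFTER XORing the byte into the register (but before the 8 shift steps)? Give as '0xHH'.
Register before byte 5: 0x5E
Byte 5: 0xEF
0x5E XOR 0xEF = 0xB1

Answer: 0xB1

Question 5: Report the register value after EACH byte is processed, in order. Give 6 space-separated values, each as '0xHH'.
0x20 0x2F 0x22 0x5E 0x1E 0x26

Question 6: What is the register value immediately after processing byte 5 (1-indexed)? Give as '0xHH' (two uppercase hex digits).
Answer: 0x1E

Derivation:
After byte 1 (0x9E): reg=0x20
After byte 2 (0x9A): reg=0x2F
After byte 3 (0xFB): reg=0x22
After byte 4 (0x51): reg=0x5E
After byte 5 (0xEF): reg=0x1E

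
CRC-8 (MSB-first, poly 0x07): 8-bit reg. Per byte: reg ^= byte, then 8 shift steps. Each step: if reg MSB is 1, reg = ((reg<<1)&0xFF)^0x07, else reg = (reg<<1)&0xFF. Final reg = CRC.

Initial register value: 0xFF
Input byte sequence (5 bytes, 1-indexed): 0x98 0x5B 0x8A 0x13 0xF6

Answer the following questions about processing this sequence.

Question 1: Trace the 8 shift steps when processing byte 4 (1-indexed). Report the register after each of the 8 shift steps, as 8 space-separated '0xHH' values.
After byte 1 (0x98): reg=0x32
After byte 2 (0x5B): reg=0x18
After byte 3 (0x8A): reg=0xF7
Register before byte 4: 0xF7
After XOR with byte 0x13: 0xE4

Answer: 0xCF 0x99 0x35 0x6A 0xD4 0xAF 0x59 0xB2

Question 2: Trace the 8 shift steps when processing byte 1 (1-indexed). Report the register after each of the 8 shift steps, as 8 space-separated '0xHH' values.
Register before byte 1: 0xFF
After XOR with byte 0x98: 0x67

Answer: 0xCE 0x9B 0x31 0x62 0xC4 0x8F 0x19 0x32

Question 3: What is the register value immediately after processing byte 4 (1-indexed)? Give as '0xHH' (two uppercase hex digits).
After byte 1 (0x98): reg=0x32
After byte 2 (0x5B): reg=0x18
After byte 3 (0x8A): reg=0xF7
After byte 4 (0x13): reg=0xB2

Answer: 0xB2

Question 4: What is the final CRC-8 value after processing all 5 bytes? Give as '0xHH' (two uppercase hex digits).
Answer: 0xDB

Derivation:
After byte 1 (0x98): reg=0x32
After byte 2 (0x5B): reg=0x18
After byte 3 (0x8A): reg=0xF7
After byte 4 (0x13): reg=0xB2
After byte 5 (0xF6): reg=0xDB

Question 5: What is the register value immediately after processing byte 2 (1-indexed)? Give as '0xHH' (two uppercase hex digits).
Answer: 0x18

Derivation:
After byte 1 (0x98): reg=0x32
After byte 2 (0x5B): reg=0x18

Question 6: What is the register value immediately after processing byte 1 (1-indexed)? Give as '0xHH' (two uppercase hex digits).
Answer: 0x32

Derivation:
After byte 1 (0x98): reg=0x32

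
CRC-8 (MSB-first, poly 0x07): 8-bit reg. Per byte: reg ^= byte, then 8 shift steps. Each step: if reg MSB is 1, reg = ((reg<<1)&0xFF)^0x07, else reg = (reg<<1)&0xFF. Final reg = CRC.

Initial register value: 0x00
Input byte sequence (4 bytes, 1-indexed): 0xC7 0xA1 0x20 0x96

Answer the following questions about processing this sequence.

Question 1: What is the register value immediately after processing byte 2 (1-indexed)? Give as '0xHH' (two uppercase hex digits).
After byte 1 (0xC7): reg=0x5B
After byte 2 (0xA1): reg=0xE8

Answer: 0xE8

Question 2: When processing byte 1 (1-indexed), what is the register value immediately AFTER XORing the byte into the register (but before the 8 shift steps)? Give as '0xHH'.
Register before byte 1: 0x00
Byte 1: 0xC7
0x00 XOR 0xC7 = 0xC7

Answer: 0xC7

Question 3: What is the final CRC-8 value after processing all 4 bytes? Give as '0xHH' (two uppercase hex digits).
After byte 1 (0xC7): reg=0x5B
After byte 2 (0xA1): reg=0xE8
After byte 3 (0x20): reg=0x76
After byte 4 (0x96): reg=0xAE

Answer: 0xAE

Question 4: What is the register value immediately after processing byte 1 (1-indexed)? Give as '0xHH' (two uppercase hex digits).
After byte 1 (0xC7): reg=0x5B

Answer: 0x5B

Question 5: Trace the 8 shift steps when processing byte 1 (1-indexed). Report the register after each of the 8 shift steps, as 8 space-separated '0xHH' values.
Register before byte 1: 0x00
After XOR with byte 0xC7: 0xC7

Answer: 0x89 0x15 0x2A 0x54 0xA8 0x57 0xAE 0x5B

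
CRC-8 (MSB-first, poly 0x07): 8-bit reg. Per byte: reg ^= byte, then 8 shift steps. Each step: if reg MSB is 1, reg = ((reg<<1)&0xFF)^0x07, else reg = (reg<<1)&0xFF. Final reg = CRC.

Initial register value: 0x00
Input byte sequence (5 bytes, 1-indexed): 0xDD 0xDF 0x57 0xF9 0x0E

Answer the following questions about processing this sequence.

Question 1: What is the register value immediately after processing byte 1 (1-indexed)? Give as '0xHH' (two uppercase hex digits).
After byte 1 (0xDD): reg=0x1D

Answer: 0x1D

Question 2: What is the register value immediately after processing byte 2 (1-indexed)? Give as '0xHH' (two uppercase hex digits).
After byte 1 (0xDD): reg=0x1D
After byte 2 (0xDF): reg=0x40

Answer: 0x40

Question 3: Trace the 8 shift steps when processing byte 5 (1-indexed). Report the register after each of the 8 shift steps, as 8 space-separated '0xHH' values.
Answer: 0xA1 0x45 0x8A 0x13 0x26 0x4C 0x98 0x37

Derivation:
After byte 1 (0xDD): reg=0x1D
After byte 2 (0xDF): reg=0x40
After byte 3 (0x57): reg=0x65
After byte 4 (0xF9): reg=0xDD
Register before byte 5: 0xDD
After XOR with byte 0x0E: 0xD3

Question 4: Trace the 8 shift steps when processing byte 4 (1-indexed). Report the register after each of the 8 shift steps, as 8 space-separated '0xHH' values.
After byte 1 (0xDD): reg=0x1D
After byte 2 (0xDF): reg=0x40
After byte 3 (0x57): reg=0x65
Register before byte 4: 0x65
After XOR with byte 0xF9: 0x9C

Answer: 0x3F 0x7E 0xFC 0xFF 0xF9 0xF5 0xED 0xDD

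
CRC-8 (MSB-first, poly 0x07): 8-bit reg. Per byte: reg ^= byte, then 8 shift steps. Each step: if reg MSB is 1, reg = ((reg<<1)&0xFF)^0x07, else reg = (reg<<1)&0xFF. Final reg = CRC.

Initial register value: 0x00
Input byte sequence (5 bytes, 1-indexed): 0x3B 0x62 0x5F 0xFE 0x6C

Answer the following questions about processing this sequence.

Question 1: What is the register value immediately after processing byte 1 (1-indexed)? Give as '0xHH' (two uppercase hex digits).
After byte 1 (0x3B): reg=0xA1

Answer: 0xA1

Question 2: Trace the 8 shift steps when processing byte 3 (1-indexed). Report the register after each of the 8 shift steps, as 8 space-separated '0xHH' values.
After byte 1 (0x3B): reg=0xA1
After byte 2 (0x62): reg=0x47
Register before byte 3: 0x47
After XOR with byte 0x5F: 0x18

Answer: 0x30 0x60 0xC0 0x87 0x09 0x12 0x24 0x48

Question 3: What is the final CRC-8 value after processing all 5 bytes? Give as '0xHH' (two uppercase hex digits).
After byte 1 (0x3B): reg=0xA1
After byte 2 (0x62): reg=0x47
After byte 3 (0x5F): reg=0x48
After byte 4 (0xFE): reg=0x0B
After byte 5 (0x6C): reg=0x32

Answer: 0x32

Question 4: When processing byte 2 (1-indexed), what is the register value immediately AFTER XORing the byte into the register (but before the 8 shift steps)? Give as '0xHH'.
Answer: 0xC3

Derivation:
Register before byte 2: 0xA1
Byte 2: 0x62
0xA1 XOR 0x62 = 0xC3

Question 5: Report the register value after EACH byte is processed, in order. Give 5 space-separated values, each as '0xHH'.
0xA1 0x47 0x48 0x0B 0x32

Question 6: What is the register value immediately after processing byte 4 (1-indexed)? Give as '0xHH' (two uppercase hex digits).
After byte 1 (0x3B): reg=0xA1
After byte 2 (0x62): reg=0x47
After byte 3 (0x5F): reg=0x48
After byte 4 (0xFE): reg=0x0B

Answer: 0x0B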